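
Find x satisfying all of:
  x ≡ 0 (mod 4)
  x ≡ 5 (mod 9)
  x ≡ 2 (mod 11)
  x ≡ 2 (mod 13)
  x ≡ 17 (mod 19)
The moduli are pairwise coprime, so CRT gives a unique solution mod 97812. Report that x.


Product of moduli M = 4 · 9 · 11 · 13 · 19 = 97812.
Merge one congruence at a time:
  Start: x ≡ 0 (mod 4).
  Combine with x ≡ 5 (mod 9); new modulus lcm = 36.
    Write x = 0 + 4·t and substitute into x ≡ 5 (mod 9): 4·t ≡ 5 − 0 = 5 (mod 9).
    The inverse of 4 mod 9 is 7 (since 4·7 = 28 = 3·9 + 1), so t ≡ 7·5 = 35 ≡ 8 (mod 9).
    Then x = 0 + 4·8 = 32, valid modulo lcm(4, 9) = 36: x ≡ 32 (mod 36).
  Combine with x ≡ 2 (mod 11); new modulus lcm = 396.
    Write x = 32 + 36·t and substitute into x ≡ 2 (mod 11): 36·t ≡ 2 − 32 = -30 (mod 11).
    Reduce coefficients mod 11: 3·t ≡ 3 (mod 11).
    The inverse of 3 mod 11 is 4 (since 3·4 = 12 = 1·11 + 1), so t ≡ 4·3 = 12 ≡ 1 (mod 11).
    Then x = 32 + 36·1 = 68, valid modulo lcm(36, 11) = 396: x ≡ 68 (mod 396).
  Combine with x ≡ 2 (mod 13); new modulus lcm = 5148.
    Write x = 68 + 396·t and substitute into x ≡ 2 (mod 13): 396·t ≡ 2 − 68 = -66 (mod 13).
    Reduce coefficients mod 13: 6·t ≡ 12 (mod 13).
    The inverse of 6 mod 13 is 11 (since 6·11 = 66 = 5·13 + 1), so t ≡ 11·12 = 132 ≡ 2 (mod 13).
    Then x = 68 + 396·2 = 860, valid modulo lcm(396, 13) = 5148: x ≡ 860 (mod 5148).
  Combine with x ≡ 17 (mod 19); new modulus lcm = 97812.
    Write x = 860 + 5148·t and substitute into x ≡ 17 (mod 19): 5148·t ≡ 17 − 860 = -843 (mod 19).
    Reduce coefficients mod 19: 18·t ≡ 12 (mod 19).
    The inverse of 18 mod 19 is 18 (since 18·18 = 324 = 17·19 + 1), so t ≡ 18·12 = 216 ≡ 7 (mod 19).
    Then x = 860 + 5148·7 = 36896, valid modulo lcm(5148, 19) = 97812: x ≡ 36896 (mod 97812).
Verify against each original: 36896 mod 4 = 0, 36896 mod 9 = 5, 36896 mod 11 = 2, 36896 mod 13 = 2, 36896 mod 19 = 17.

x ≡ 36896 (mod 97812).


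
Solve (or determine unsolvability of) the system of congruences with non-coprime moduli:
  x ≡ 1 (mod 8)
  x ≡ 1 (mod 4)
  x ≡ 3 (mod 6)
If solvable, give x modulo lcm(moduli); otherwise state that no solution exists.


Moduli 8, 4, 6 are not pairwise coprime, so CRT works modulo lcm(m_i) when all pairwise compatibility conditions hold.
Pairwise compatibility: gcd(m_i, m_j) must divide a_i - a_j for every pair.
Merge one congruence at a time:
  Start: x ≡ 1 (mod 8).
  Combine with x ≡ 1 (mod 4): gcd(8, 4) = 4; 1 - 1 = 0, which IS divisible by 4, so compatible.
    Write x = 1 + 8·t and substitute into x ≡ 1 (mod 4): 8·t ≡ 1 − 1 = 0 (mod 4).
    Divide the congruence (and modulus) by g = 4: 2·t ≡ 0 (mod 1).
    Modulo 1 every t works; take t = 0.
    Then x = 1 + 8·0 = 1, valid modulo lcm(8, 4) = 8: x ≡ 1 (mod 8).
  Combine with x ≡ 3 (mod 6): gcd(8, 6) = 2; 3 - 1 = 2, which IS divisible by 2, so compatible.
    Write x = 1 + 8·t and substitute into x ≡ 3 (mod 6): 8·t ≡ 3 − 1 = 2 (mod 6).
    Divide the congruence (and modulus) by g = 2: 4·t ≡ 1 (mod 3).
    Reduce coefficients mod 3: 1·t ≡ 1 (mod 3).
    So t ≡ 1 (mod 3).
    Then x = 1 + 8·1 = 9, valid modulo lcm(8, 6) = 24: x ≡ 9 (mod 24).
Verify: 9 mod 8 = 1, 9 mod 4 = 1, 9 mod 6 = 3.

x ≡ 9 (mod 24).


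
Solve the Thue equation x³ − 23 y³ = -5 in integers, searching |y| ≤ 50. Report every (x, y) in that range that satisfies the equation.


The equation is x³ - 23y³ = -5. For fixed y, x³ = 23·y³ − 5, so a solution requires the RHS to be a perfect cube.
Strategy: iterate y from -50 to 50, compute RHS = 23·y³ − 5, and check whether it is a (positive or negative) perfect cube.
Check small values of y:
  y = 0: RHS = -5 is not a perfect cube.
  y = 1: RHS = 18 is not a perfect cube.
  y = -1: RHS = -28 is not a perfect cube.
  y = 2: RHS = 179 is not a perfect cube.
  y = -2: RHS = -189 is not a perfect cube.
  y = 3: RHS = 616 is not a perfect cube.
  y = -3: RHS = -626 is not a perfect cube.
Continuing the search up to |y| = 50 finds no solutions either.
No (x, y) in the scanned range satisfies the equation.

No integer solutions with |y| ≤ 50.


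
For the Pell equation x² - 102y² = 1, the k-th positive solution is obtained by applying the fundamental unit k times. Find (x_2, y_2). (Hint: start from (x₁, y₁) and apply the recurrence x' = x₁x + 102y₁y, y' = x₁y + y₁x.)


Step 1: Find the fundamental solution (x₁, y₁) of x² - 102y² = 1.
  Expand √102 as a continued fraction. a₀ = ⌊√102⌋ = 10; iterate m_{k+1} = d_k·a_k − m_k, d_{k+1} = (102 − m_{k+1}²)/d_k, a_{k+1} = ⌊(a₀ + m_{k+1})/d_{k+1}⌋ (starting m₀ = 0, d₀ = 1), with convergents p_k = a_k·p_{k-1} + p_{k-2}, q_k = a_k·q_{k-1} + q_{k-2} (p₋₁ = 1, q₋₁ = 0):
  k = 0: a₀ = 10; p₀/q₀ = 10/1; p₀² − 102·q₀² = 100 − 102 = -2.
  k = 1: m = 10, d = 2, a = ⌊(10 + 10)/2⌋ = 10; p/q = (10·10 + 1)/(10·1 + 0) = 101/10; p² − 102·q² = 10201 − 10200 = 1.
  The first convergent with p² − 102·q² = 1 gives the fundamental solution (x₁, y₁) = (101, 10).
Step 2: Apply the recurrence (x_{n+1}, y_{n+1}) = (x₁x_n + 102y₁y_n, x₁y_n + y₁x_n) repeatedly.
  From (x_1, y_1) = (101, 10): x_2 = 101·101 + 102·10·10 = 20401; y_2 = 101·10 + 10·101 = 2020.
Step 3: Verify x_2² - 102·y_2² = 416200801 - 416200800 = 1 (should be 1). ✓

(x_1, y_1) = (101, 10); (x_2, y_2) = (20401, 2020).


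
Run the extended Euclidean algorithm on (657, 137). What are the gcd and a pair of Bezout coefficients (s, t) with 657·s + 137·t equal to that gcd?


Euclidean algorithm on (657, 137) — divide until remainder is 0:
  657 = 4 · 137 + 109
  137 = 1 · 109 + 28
  109 = 3 · 28 + 25
  28 = 1 · 25 + 3
  25 = 8 · 3 + 1
  3 = 3 · 1 + 0
gcd(657, 137) = 1.
Track Bezout coefficients alongside the remainders: start with r₀ = 657 = a·1 + b·0 (s = 1, t = 0) and r₁ = 137 = a·0 + b·1 (s = 0, t = 1); each new remainder r_{k+1} = r_{k-1} − q_k·r_k inherits s_{k+1} = s_{k-1} − q_k·s_k, t_{k+1} = t_{k-1} − q_k·t_k, so r_k = a·s_k + b·t_k at every step:
  q = 4: r = 109, s = 1 − 4·0 = 1, t = 0 − 4·1 = -4  (check: 657·1 + 137·(-4) = 109)
  q = 1: r = 28, s = 0 − 1·1 = -1, t = 1 − 1·(-4) = 5  (check: 657·(-1) + 137·5 = 28)
  q = 3: r = 25, s = 1 − 3·(-1) = 4, t = -4 − 3·5 = -19  (check: 657·4 + 137·(-19) = 25)
  q = 1: r = 3, s = -1 − 1·4 = -5, t = 5 − 1·(-19) = 24  (check: 657·(-5) + 137·24 = 3)
  q = 8: r = 1, s = 4 − 8·(-5) = 44, t = -19 − 8·24 = -211  (check: 657·44 + 137·(-211) = 1)
The row with r = 1 (the gcd) gives the Bezout coefficients s = 44, t = -211.
Result: 657 · (44) + 137 · (-211) = 1.

gcd(657, 137) = 1; s = 44, t = -211 (check: 657·44 + 137·(-211) = 1).


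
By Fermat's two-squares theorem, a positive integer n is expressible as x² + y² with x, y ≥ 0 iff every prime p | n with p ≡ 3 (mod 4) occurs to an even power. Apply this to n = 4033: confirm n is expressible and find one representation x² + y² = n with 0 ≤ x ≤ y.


Step 1: Factor n = 4033 = 37 · 109.
Step 2: Check the mod-4 condition on each prime factor: 37 ≡ 1 (mod 4), exponent 1; 109 ≡ 1 (mod 4), exponent 1.
All primes ≡ 3 (mod 4) appear to even exponent (or don't appear), so by the two-squares theorem n IS expressible as a sum of two squares.
Step 3: Build a representation. Here n = 37 · 109 is a product of primes ≡ 1 (mod 4). Each prime p ≡ 1 (mod 4) is itself a sum of two squares; find a² by testing p − a² for a perfect square:
  37: 37 − 1² = 36 = 6² ⇒ 37 = 1² + 6².
  109: 109 − 1² = 108, 109 − 2² = 105, 109 − 3² = 100 = 10² ⇒ 109 = 3² + 10².
  Combine using the Brahmagupta–Fibonacci identity (a² + b²)(c² + d²) = (ac − bd)² + (ad + bc)² = (ac + bd)² + (ad − bc)²:
  37 · 109 = 4033: from (1² + 6²)(3² + 10²), take (1·3 − 6·10, 1·10 + 6·3) = (3 − 60, 10 + 18) = (-57, 28); dropping signs (only squares matter) gives (57, 28); check 57² + 28² = 3249 + 784 = 4033 ✓.
Step 4: Order so x ≤ y and verify: 28² + 57² = 784 + 3249 = 4033 = n. ✓

n = 4033 = 28² + 57² (one valid representation with x ≤ y).


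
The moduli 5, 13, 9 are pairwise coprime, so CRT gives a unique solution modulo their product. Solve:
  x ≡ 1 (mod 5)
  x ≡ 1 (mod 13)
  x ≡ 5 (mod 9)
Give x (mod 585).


Moduli 5, 13, 9 are pairwise coprime; by CRT there is a unique solution modulo M = 5 · 13 · 9 = 585.
Solve pairwise, accumulating the modulus:
  Start with x ≡ 1 (mod 5).
  Combine with x ≡ 1 (mod 13): since gcd(5, 13) = 1, we get a unique residue mod 65.
    Write x = 1 + 5·t and substitute into x ≡ 1 (mod 13): 5·t ≡ 1 − 1 = 0 (mod 13).
    The inverse of 5 mod 13 is 8 (since 5·8 = 40 = 3·13 + 1), so t ≡ 8·0 = 0 ≡ 0 (mod 13).
    Then x = 1 + 5·0 = 1, valid modulo lcm(5, 13) = 65: x ≡ 1 (mod 65).
  Combine with x ≡ 5 (mod 9): since gcd(65, 9) = 1, we get a unique residue mod 585.
    Write x = 1 + 65·t and substitute into x ≡ 5 (mod 9): 65·t ≡ 5 − 1 = 4 (mod 9).
    Reduce coefficients mod 9: 2·t ≡ 4 (mod 9).
    The inverse of 2 mod 9 is 5 (since 2·5 = 10 = 1·9 + 1), so t ≡ 5·4 = 20 ≡ 2 (mod 9).
    Then x = 1 + 65·2 = 131, valid modulo lcm(65, 9) = 585: x ≡ 131 (mod 585).
Verify: 131 mod 5 = 1 ✓, 131 mod 13 = 1 ✓, 131 mod 9 = 5 ✓.

x ≡ 131 (mod 585).


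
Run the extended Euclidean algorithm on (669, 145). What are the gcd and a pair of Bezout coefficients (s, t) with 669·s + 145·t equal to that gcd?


Euclidean algorithm on (669, 145) — divide until remainder is 0:
  669 = 4 · 145 + 89
  145 = 1 · 89 + 56
  89 = 1 · 56 + 33
  56 = 1 · 33 + 23
  33 = 1 · 23 + 10
  23 = 2 · 10 + 3
  10 = 3 · 3 + 1
  3 = 3 · 1 + 0
gcd(669, 145) = 1.
Track Bezout coefficients alongside the remainders: start with r₀ = 669 = a·1 + b·0 (s = 1, t = 0) and r₁ = 145 = a·0 + b·1 (s = 0, t = 1); each new remainder r_{k+1} = r_{k-1} − q_k·r_k inherits s_{k+1} = s_{k-1} − q_k·s_k, t_{k+1} = t_{k-1} − q_k·t_k, so r_k = a·s_k + b·t_k at every step:
  q = 4: r = 89, s = 1 − 4·0 = 1, t = 0 − 4·1 = -4  (check: 669·1 + 145·(-4) = 89)
  q = 1: r = 56, s = 0 − 1·1 = -1, t = 1 − 1·(-4) = 5  (check: 669·(-1) + 145·5 = 56)
  q = 1: r = 33, s = 1 − 1·(-1) = 2, t = -4 − 1·5 = -9  (check: 669·2 + 145·(-9) = 33)
  q = 1: r = 23, s = -1 − 1·2 = -3, t = 5 − 1·(-9) = 14  (check: 669·(-3) + 145·14 = 23)
  q = 1: r = 10, s = 2 − 1·(-3) = 5, t = -9 − 1·14 = -23  (check: 669·5 + 145·(-23) = 10)
  q = 2: r = 3, s = -3 − 2·5 = -13, t = 14 − 2·(-23) = 60  (check: 669·(-13) + 145·60 = 3)
  q = 3: r = 1, s = 5 − 3·(-13) = 44, t = -23 − 3·60 = -203  (check: 669·44 + 145·(-203) = 1)
The row with r = 1 (the gcd) gives the Bezout coefficients s = 44, t = -203.
Result: 669 · (44) + 145 · (-203) = 1.

gcd(669, 145) = 1; s = 44, t = -203 (check: 669·44 + 145·(-203) = 1).


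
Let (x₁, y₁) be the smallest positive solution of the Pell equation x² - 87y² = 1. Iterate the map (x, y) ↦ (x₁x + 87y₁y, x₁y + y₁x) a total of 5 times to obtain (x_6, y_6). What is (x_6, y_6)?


Step 1: Find the fundamental solution (x₁, y₁) of x² - 87y² = 1.
  Expand √87 as a continued fraction. a₀ = ⌊√87⌋ = 9; iterate m_{k+1} = d_k·a_k − m_k, d_{k+1} = (87 − m_{k+1}²)/d_k, a_{k+1} = ⌊(a₀ + m_{k+1})/d_{k+1}⌋ (starting m₀ = 0, d₀ = 1), with convergents p_k = a_k·p_{k-1} + p_{k-2}, q_k = a_k·q_{k-1} + q_{k-2} (p₋₁ = 1, q₋₁ = 0):
  k = 0: a₀ = 9; p₀/q₀ = 9/1; p₀² − 87·q₀² = 81 − 87 = -6.
  k = 1: m = 9, d = 6, a = ⌊(9 + 9)/6⌋ = 3; p/q = (3·9 + 1)/(3·1 + 0) = 28/3; p² − 87·q² = 784 − 783 = 1.
  The first convergent with p² − 87·q² = 1 gives the fundamental solution (x₁, y₁) = (28, 3).
Step 2: Apply the recurrence (x_{n+1}, y_{n+1}) = (x₁x_n + 87y₁y_n, x₁y_n + y₁x_n) repeatedly.
  From (x_1, y_1) = (28, 3): x_2 = 28·28 + 87·3·3 = 1567; y_2 = 28·3 + 3·28 = 168.
  From (x_2, y_2) = (1567, 168): x_3 = 28·1567 + 87·3·168 = 87724; y_3 = 28·168 + 3·1567 = 9405.
  From (x_3, y_3) = (87724, 9405): x_4 = 28·87724 + 87·3·9405 = 4910977; y_4 = 28·9405 + 3·87724 = 526512.
  From (x_4, y_4) = (4910977, 526512): x_5 = 28·4910977 + 87·3·526512 = 274926988; y_5 = 28·526512 + 3·4910977 = 29475267.
  From (x_5, y_5) = (274926988, 29475267): x_6 = 28·274926988 + 87·3·29475267 = 15391000351; y_6 = 28·29475267 + 3·274926988 = 1650088440.
Step 3: Verify x_6² - 87·y_6² = 236882891804482123201 - 236882891804482123200 = 1 (should be 1). ✓

(x_1, y_1) = (28, 3); (x_6, y_6) = (15391000351, 1650088440).


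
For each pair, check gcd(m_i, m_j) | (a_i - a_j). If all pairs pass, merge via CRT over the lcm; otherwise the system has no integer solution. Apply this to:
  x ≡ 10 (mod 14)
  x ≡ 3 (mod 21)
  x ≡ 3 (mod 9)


Moduli 14, 21, 9 are not pairwise coprime, so CRT works modulo lcm(m_i) when all pairwise compatibility conditions hold.
Pairwise compatibility: gcd(m_i, m_j) must divide a_i - a_j for every pair.
Merge one congruence at a time:
  Start: x ≡ 10 (mod 14).
  Combine with x ≡ 3 (mod 21): gcd(14, 21) = 7; 3 - 10 = -7, which IS divisible by 7, so compatible.
    Write x = 10 + 14·t and substitute into x ≡ 3 (mod 21): 14·t ≡ 3 − 10 = -7 (mod 21).
    Divide the congruence (and modulus) by g = 7: 2·t ≡ -1 (mod 3).
    Reduce coefficients mod 3: 2·t ≡ 2 (mod 3).
    The inverse of 2 mod 3 is 2 (since 2·2 = 4 = 1·3 + 1), so t ≡ 2·2 = 4 ≡ 1 (mod 3).
    Then x = 10 + 14·1 = 24, valid modulo lcm(14, 21) = 42: x ≡ 24 (mod 42).
  Combine with x ≡ 3 (mod 9): gcd(42, 9) = 3; 3 - 24 = -21, which IS divisible by 3, so compatible.
    Write x = 24 + 42·t and substitute into x ≡ 3 (mod 9): 42·t ≡ 3 − 24 = -21 (mod 9).
    Divide the congruence (and modulus) by g = 3: 14·t ≡ -7 (mod 3).
    Reduce coefficients mod 3: 2·t ≡ 2 (mod 3).
    The inverse of 2 mod 3 is 2 (since 2·2 = 4 = 1·3 + 1), so t ≡ 2·2 = 4 ≡ 1 (mod 3).
    Then x = 24 + 42·1 = 66, valid modulo lcm(42, 9) = 126: x ≡ 66 (mod 126).
Verify: 66 mod 14 = 10, 66 mod 21 = 3, 66 mod 9 = 3.

x ≡ 66 (mod 126).


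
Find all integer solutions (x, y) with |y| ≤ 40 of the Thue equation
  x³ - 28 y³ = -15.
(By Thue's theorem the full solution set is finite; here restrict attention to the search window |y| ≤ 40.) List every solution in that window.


The equation is x³ - 28y³ = -15. For fixed y, x³ = 28·y³ − 15, so a solution requires the RHS to be a perfect cube.
Strategy: iterate y from -40 to 40, compute RHS = 28·y³ − 15, and check whether it is a (positive or negative) perfect cube.
Check small values of y:
  y = 0: RHS = -15 is not a perfect cube.
  y = 1: RHS = 13 is not a perfect cube.
  y = -1: RHS = -43 is not a perfect cube.
  y = 2: RHS = 209 is not a perfect cube.
  y = -2: RHS = -239 is not a perfect cube.
  y = 3: RHS = 741 is not a perfect cube.
  y = -3: RHS = -771 is not a perfect cube.
Continuing the search up to |y| = 40 finds no solutions either.
No (x, y) in the scanned range satisfies the equation.

No integer solutions with |y| ≤ 40.


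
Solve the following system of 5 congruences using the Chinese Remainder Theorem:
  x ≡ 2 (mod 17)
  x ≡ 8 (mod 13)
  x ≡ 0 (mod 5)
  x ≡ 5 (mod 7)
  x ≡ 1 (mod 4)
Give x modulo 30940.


Product of moduli M = 17 · 13 · 5 · 7 · 4 = 30940.
Merge one congruence at a time:
  Start: x ≡ 2 (mod 17).
  Combine with x ≡ 8 (mod 13); new modulus lcm = 221.
    Write x = 2 + 17·t and substitute into x ≡ 8 (mod 13): 17·t ≡ 8 − 2 = 6 (mod 13).
    Reduce coefficients mod 13: 4·t ≡ 6 (mod 13).
    The inverse of 4 mod 13 is 10 (since 4·10 = 40 = 3·13 + 1), so t ≡ 10·6 = 60 ≡ 8 (mod 13).
    Then x = 2 + 17·8 = 138, valid modulo lcm(17, 13) = 221: x ≡ 138 (mod 221).
  Combine with x ≡ 0 (mod 5); new modulus lcm = 1105.
    Write x = 138 + 221·t and substitute into x ≡ 0 (mod 5): 221·t ≡ 0 − 138 = -138 (mod 5).
    Reduce coefficients mod 5: 1·t ≡ 2 (mod 5).
    So t ≡ 2 (mod 5).
    Then x = 138 + 221·2 = 580, valid modulo lcm(221, 5) = 1105: x ≡ 580 (mod 1105).
  Combine with x ≡ 5 (mod 7); new modulus lcm = 7735.
    Write x = 580 + 1105·t and substitute into x ≡ 5 (mod 7): 1105·t ≡ 5 − 580 = -575 (mod 7).
    Reduce coefficients mod 7: 6·t ≡ 6 (mod 7).
    The inverse of 6 mod 7 is 6 (since 6·6 = 36 = 5·7 + 1), so t ≡ 6·6 = 36 ≡ 1 (mod 7).
    Then x = 580 + 1105·1 = 1685, valid modulo lcm(1105, 7) = 7735: x ≡ 1685 (mod 7735).
  Combine with x ≡ 1 (mod 4); new modulus lcm = 30940.
    Write x = 1685 + 7735·t and substitute into x ≡ 1 (mod 4): 7735·t ≡ 1 − 1685 = -1684 (mod 4).
    Reduce coefficients mod 4: 3·t ≡ 0 (mod 4).
    The inverse of 3 mod 4 is 3 (since 3·3 = 9 = 2·4 + 1), so t ≡ 3·0 = 0 ≡ 0 (mod 4).
    Then x = 1685 + 7735·0 = 1685, valid modulo lcm(7735, 4) = 30940: x ≡ 1685 (mod 30940).
Verify against each original: 1685 mod 17 = 2, 1685 mod 13 = 8, 1685 mod 5 = 0, 1685 mod 7 = 5, 1685 mod 4 = 1.

x ≡ 1685 (mod 30940).


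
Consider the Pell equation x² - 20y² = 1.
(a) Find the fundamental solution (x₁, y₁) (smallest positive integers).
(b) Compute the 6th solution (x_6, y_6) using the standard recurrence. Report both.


Step 1: Find the fundamental solution (x₁, y₁) of x² - 20y² = 1.
  Expand √20 as a continued fraction. a₀ = ⌊√20⌋ = 4; iterate m_{k+1} = d_k·a_k − m_k, d_{k+1} = (20 − m_{k+1}²)/d_k, a_{k+1} = ⌊(a₀ + m_{k+1})/d_{k+1}⌋ (starting m₀ = 0, d₀ = 1), with convergents p_k = a_k·p_{k-1} + p_{k-2}, q_k = a_k·q_{k-1} + q_{k-2} (p₋₁ = 1, q₋₁ = 0):
  k = 0: a₀ = 4; p₀/q₀ = 4/1; p₀² − 20·q₀² = 16 − 20 = -4.
  k = 1: m = 4, d = 4, a = ⌊(4 + 4)/4⌋ = 2; p/q = (2·4 + 1)/(2·1 + 0) = 9/2; p² − 20·q² = 81 − 80 = 1.
  The first convergent with p² − 20·q² = 1 gives the fundamental solution (x₁, y₁) = (9, 2).
Step 2: Apply the recurrence (x_{n+1}, y_{n+1}) = (x₁x_n + 20y₁y_n, x₁y_n + y₁x_n) repeatedly.
  From (x_1, y_1) = (9, 2): x_2 = 9·9 + 20·2·2 = 161; y_2 = 9·2 + 2·9 = 36.
  From (x_2, y_2) = (161, 36): x_3 = 9·161 + 20·2·36 = 2889; y_3 = 9·36 + 2·161 = 646.
  From (x_3, y_3) = (2889, 646): x_4 = 9·2889 + 20·2·646 = 51841; y_4 = 9·646 + 2·2889 = 11592.
  From (x_4, y_4) = (51841, 11592): x_5 = 9·51841 + 20·2·11592 = 930249; y_5 = 9·11592 + 2·51841 = 208010.
  From (x_5, y_5) = (930249, 208010): x_6 = 9·930249 + 20·2·208010 = 16692641; y_6 = 9·208010 + 2·930249 = 3732588.
Step 3: Verify x_6² - 20·y_6² = 278644263554881 - 278644263554880 = 1 (should be 1). ✓

(x_1, y_1) = (9, 2); (x_6, y_6) = (16692641, 3732588).


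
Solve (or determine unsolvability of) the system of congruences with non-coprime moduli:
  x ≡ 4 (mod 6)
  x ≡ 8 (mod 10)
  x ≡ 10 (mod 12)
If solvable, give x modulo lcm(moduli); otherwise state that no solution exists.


Moduli 6, 10, 12 are not pairwise coprime, so CRT works modulo lcm(m_i) when all pairwise compatibility conditions hold.
Pairwise compatibility: gcd(m_i, m_j) must divide a_i - a_j for every pair.
Merge one congruence at a time:
  Start: x ≡ 4 (mod 6).
  Combine with x ≡ 8 (mod 10): gcd(6, 10) = 2; 8 - 4 = 4, which IS divisible by 2, so compatible.
    Write x = 4 + 6·t and substitute into x ≡ 8 (mod 10): 6·t ≡ 8 − 4 = 4 (mod 10).
    Divide the congruence (and modulus) by g = 2: 3·t ≡ 2 (mod 5).
    The inverse of 3 mod 5 is 2 (since 3·2 = 6 = 1·5 + 1), so t ≡ 2·2 = 4 ≡ 4 (mod 5).
    Then x = 4 + 6·4 = 28, valid modulo lcm(6, 10) = 30: x ≡ 28 (mod 30).
  Combine with x ≡ 10 (mod 12): gcd(30, 12) = 6; 10 - 28 = -18, which IS divisible by 6, so compatible.
    Write x = 28 + 30·t and substitute into x ≡ 10 (mod 12): 30·t ≡ 10 − 28 = -18 (mod 12).
    Divide the congruence (and modulus) by g = 6: 5·t ≡ -3 (mod 2).
    Reduce coefficients mod 2: 1·t ≡ 1 (mod 2).
    So t ≡ 1 (mod 2).
    Then x = 28 + 30·1 = 58, valid modulo lcm(30, 12) = 60: x ≡ 58 (mod 60).
Verify: 58 mod 6 = 4, 58 mod 10 = 8, 58 mod 12 = 10.

x ≡ 58 (mod 60).


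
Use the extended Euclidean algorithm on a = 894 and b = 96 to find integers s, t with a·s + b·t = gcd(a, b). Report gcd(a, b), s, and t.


Euclidean algorithm on (894, 96) — divide until remainder is 0:
  894 = 9 · 96 + 30
  96 = 3 · 30 + 6
  30 = 5 · 6 + 0
gcd(894, 96) = 6.
Track Bezout coefficients alongside the remainders: start with r₀ = 894 = a·1 + b·0 (s = 1, t = 0) and r₁ = 96 = a·0 + b·1 (s = 0, t = 1); each new remainder r_{k+1} = r_{k-1} − q_k·r_k inherits s_{k+1} = s_{k-1} − q_k·s_k, t_{k+1} = t_{k-1} − q_k·t_k, so r_k = a·s_k + b·t_k at every step:
  q = 9: r = 30, s = 1 − 9·0 = 1, t = 0 − 9·1 = -9  (check: 894·1 + 96·(-9) = 30)
  q = 3: r = 6, s = 0 − 3·1 = -3, t = 1 − 3·(-9) = 28  (check: 894·(-3) + 96·28 = 6)
The row with r = 6 (the gcd) gives the Bezout coefficients s = -3, t = 28.
Result: 894 · (-3) + 96 · (28) = 6.

gcd(894, 96) = 6; s = -3, t = 28 (check: 894·(-3) + 96·28 = 6).


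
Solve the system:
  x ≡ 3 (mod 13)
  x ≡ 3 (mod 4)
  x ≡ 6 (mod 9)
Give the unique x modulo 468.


Moduli 13, 4, 9 are pairwise coprime; by CRT there is a unique solution modulo M = 13 · 4 · 9 = 468.
Solve pairwise, accumulating the modulus:
  Start with x ≡ 3 (mod 13).
  Combine with x ≡ 3 (mod 4): since gcd(13, 4) = 1, we get a unique residue mod 52.
    Write x = 3 + 13·t and substitute into x ≡ 3 (mod 4): 13·t ≡ 3 − 3 = 0 (mod 4).
    Reduce coefficients mod 4: 1·t ≡ 0 (mod 4).
    So t ≡ 0 (mod 4).
    Then x = 3 + 13·0 = 3, valid modulo lcm(13, 4) = 52: x ≡ 3 (mod 52).
  Combine with x ≡ 6 (mod 9): since gcd(52, 9) = 1, we get a unique residue mod 468.
    Write x = 3 + 52·t and substitute into x ≡ 6 (mod 9): 52·t ≡ 6 − 3 = 3 (mod 9).
    Reduce coefficients mod 9: 7·t ≡ 3 (mod 9).
    The inverse of 7 mod 9 is 4 (since 7·4 = 28 = 3·9 + 1), so t ≡ 4·3 = 12 ≡ 3 (mod 9).
    Then x = 3 + 52·3 = 159, valid modulo lcm(52, 9) = 468: x ≡ 159 (mod 468).
Verify: 159 mod 13 = 3 ✓, 159 mod 4 = 3 ✓, 159 mod 9 = 6 ✓.

x ≡ 159 (mod 468).


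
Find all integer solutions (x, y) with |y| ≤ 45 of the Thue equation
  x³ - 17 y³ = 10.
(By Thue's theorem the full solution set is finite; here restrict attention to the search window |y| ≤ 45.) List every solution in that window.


The equation is x³ - 17y³ = 10. For fixed y, x³ = 17·y³ + 10, so a solution requires the RHS to be a perfect cube.
Strategy: iterate y from -45 to 45, compute RHS = 17·y³ + 10, and check whether it is a (positive or negative) perfect cube.
Check small values of y:
  y = 0: RHS = 10 is not a perfect cube.
  y = 1: RHS = 27 = (3)³ ⇒ x = 3 works.
  y = -1: RHS = -7 is not a perfect cube.
  y = 2: RHS = 146 is not a perfect cube.
  y = -2: RHS = -126 is not a perfect cube.
  y = 3: RHS = 469 is not a perfect cube.
  y = -3: RHS = -449 is not a perfect cube.
Continuing the search up to |y| = 45 finds no further solutions beyond those listed.
Collected solutions: (3, 1).

Solutions (with |y| ≤ 45): (3, 1).


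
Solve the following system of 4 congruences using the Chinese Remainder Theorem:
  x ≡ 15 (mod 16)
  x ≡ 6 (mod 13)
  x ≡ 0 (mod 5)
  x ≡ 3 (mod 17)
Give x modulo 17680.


Product of moduli M = 16 · 13 · 5 · 17 = 17680.
Merge one congruence at a time:
  Start: x ≡ 15 (mod 16).
  Combine with x ≡ 6 (mod 13); new modulus lcm = 208.
    Write x = 15 + 16·t and substitute into x ≡ 6 (mod 13): 16·t ≡ 6 − 15 = -9 (mod 13).
    Reduce coefficients mod 13: 3·t ≡ 4 (mod 13).
    The inverse of 3 mod 13 is 9 (since 3·9 = 27 = 2·13 + 1), so t ≡ 9·4 = 36 ≡ 10 (mod 13).
    Then x = 15 + 16·10 = 175, valid modulo lcm(16, 13) = 208: x ≡ 175 (mod 208).
  Combine with x ≡ 0 (mod 5); new modulus lcm = 1040.
    Write x = 175 + 208·t and substitute into x ≡ 0 (mod 5): 208·t ≡ 0 − 175 = -175 (mod 5).
    Reduce coefficients mod 5: 3·t ≡ 0 (mod 5).
    The inverse of 3 mod 5 is 2 (since 3·2 = 6 = 1·5 + 1), so t ≡ 2·0 = 0 ≡ 0 (mod 5).
    Then x = 175 + 208·0 = 175, valid modulo lcm(208, 5) = 1040: x ≡ 175 (mod 1040).
  Combine with x ≡ 3 (mod 17); new modulus lcm = 17680.
    Write x = 175 + 1040·t and substitute into x ≡ 3 (mod 17): 1040·t ≡ 3 − 175 = -172 (mod 17).
    Reduce coefficients mod 17: 3·t ≡ 15 (mod 17).
    The inverse of 3 mod 17 is 6 (since 3·6 = 18 = 1·17 + 1), so t ≡ 6·15 = 90 ≡ 5 (mod 17).
    Then x = 175 + 1040·5 = 5375, valid modulo lcm(1040, 17) = 17680: x ≡ 5375 (mod 17680).
Verify against each original: 5375 mod 16 = 15, 5375 mod 13 = 6, 5375 mod 5 = 0, 5375 mod 17 = 3.

x ≡ 5375 (mod 17680).


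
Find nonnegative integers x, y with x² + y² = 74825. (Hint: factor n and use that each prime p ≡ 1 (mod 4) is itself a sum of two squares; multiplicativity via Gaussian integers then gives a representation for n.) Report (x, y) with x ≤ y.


Step 1: Factor n = 74825 = 5^2 · 41 · 73.
Step 2: Check the mod-4 condition on each prime factor: 5 ≡ 1 (mod 4), exponent 2; 41 ≡ 1 (mod 4), exponent 1; 73 ≡ 1 (mod 4), exponent 1.
All primes ≡ 3 (mod 4) appear to even exponent (or don't appear), so by the two-squares theorem n IS expressible as a sum of two squares.
Step 3: Build a representation. Group n = k² · m with k = 5 and m = 41 · 73 = 2993 (a product of primes ≡ 1 (mod 4)); a representation of m scales to one of n via (k·x)² + (k·y)² = k²(x² + y²). Each prime p ≡ 1 (mod 4) is itself a sum of two squares; find a² by testing p − a² for a perfect square:
  41: 41 − 1² = 40, 41 − 2² = 37, 41 − 3² = 32, 41 − 4² = 25 = 5² ⇒ 41 = 4² + 5².
  73: 73 − 1² = 72, 73 − 2² = 69, 73 − 3² = 64 = 8² ⇒ 73 = 3² + 8².
  Combine using the Brahmagupta–Fibonacci identity (a² + b²)(c² + d²) = (ac − bd)² + (ad + bc)² = (ac + bd)² + (ad − bc)²:
  41 · 73 = 2993: from (4² + 5²)(3² + 8²), take (4·3 − 5·8, 4·8 + 5·3) = (12 − 40, 32 + 15) = (-28, 47); dropping signs (only squares matter) gives (28, 47); check 28² + 47² = 784 + 2209 = 2993 ✓.
  Scale by k = 5: (5·28, 5·47) = (140, 235).
Step 4: Order so x ≤ y and verify: 140² + 235² = 19600 + 55225 = 74825 = n. ✓

n = 74825 = 140² + 235² (one valid representation with x ≤ y).


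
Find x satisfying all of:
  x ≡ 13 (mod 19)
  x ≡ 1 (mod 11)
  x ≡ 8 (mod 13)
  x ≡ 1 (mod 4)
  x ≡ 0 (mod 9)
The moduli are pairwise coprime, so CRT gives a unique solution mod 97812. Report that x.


Product of moduli M = 19 · 11 · 13 · 4 · 9 = 97812.
Merge one congruence at a time:
  Start: x ≡ 13 (mod 19).
  Combine with x ≡ 1 (mod 11); new modulus lcm = 209.
    Write x = 13 + 19·t and substitute into x ≡ 1 (mod 11): 19·t ≡ 1 − 13 = -12 (mod 11).
    Reduce coefficients mod 11: 8·t ≡ 10 (mod 11).
    The inverse of 8 mod 11 is 7 (since 8·7 = 56 = 5·11 + 1), so t ≡ 7·10 = 70 ≡ 4 (mod 11).
    Then x = 13 + 19·4 = 89, valid modulo lcm(19, 11) = 209: x ≡ 89 (mod 209).
  Combine with x ≡ 8 (mod 13); new modulus lcm = 2717.
    Write x = 89 + 209·t and substitute into x ≡ 8 (mod 13): 209·t ≡ 8 − 89 = -81 (mod 13).
    Reduce coefficients mod 13: 1·t ≡ 10 (mod 13).
    So t ≡ 10 (mod 13).
    Then x = 89 + 209·10 = 2179, valid modulo lcm(209, 13) = 2717: x ≡ 2179 (mod 2717).
  Combine with x ≡ 1 (mod 4); new modulus lcm = 10868.
    Write x = 2179 + 2717·t and substitute into x ≡ 1 (mod 4): 2717·t ≡ 1 − 2179 = -2178 (mod 4).
    Reduce coefficients mod 4: 1·t ≡ 2 (mod 4).
    So t ≡ 2 (mod 4).
    Then x = 2179 + 2717·2 = 7613, valid modulo lcm(2717, 4) = 10868: x ≡ 7613 (mod 10868).
  Combine with x ≡ 0 (mod 9); new modulus lcm = 97812.
    Write x = 7613 + 10868·t and substitute into x ≡ 0 (mod 9): 10868·t ≡ 0 − 7613 = -7613 (mod 9).
    Reduce coefficients mod 9: 5·t ≡ 1 (mod 9).
    The inverse of 5 mod 9 is 2 (since 5·2 = 10 = 1·9 + 1), so t ≡ 2·1 = 2 ≡ 2 (mod 9).
    Then x = 7613 + 10868·2 = 29349, valid modulo lcm(10868, 9) = 97812: x ≡ 29349 (mod 97812).
Verify against each original: 29349 mod 19 = 13, 29349 mod 11 = 1, 29349 mod 13 = 8, 29349 mod 4 = 1, 29349 mod 9 = 0.

x ≡ 29349 (mod 97812).


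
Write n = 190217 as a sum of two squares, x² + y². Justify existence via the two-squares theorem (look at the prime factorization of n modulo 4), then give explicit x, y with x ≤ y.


Step 1: Factor n = 190217 = 37 · 53 · 97.
Step 2: Check the mod-4 condition on each prime factor: 37 ≡ 1 (mod 4), exponent 1; 53 ≡ 1 (mod 4), exponent 1; 97 ≡ 1 (mod 4), exponent 1.
All primes ≡ 3 (mod 4) appear to even exponent (or don't appear), so by the two-squares theorem n IS expressible as a sum of two squares.
Step 3: Build a representation. Here n = 37 · 53 · 97 is a product of primes ≡ 1 (mod 4). Each prime p ≡ 1 (mod 4) is itself a sum of two squares; find a² by testing p − a² for a perfect square:
  37: 37 − 1² = 36 = 6² ⇒ 37 = 1² + 6².
  53: 53 − 1² = 52, 53 − 2² = 49 = 7² ⇒ 53 = 2² + 7².
  97: 97 − 1² = 96, 97 − 2² = 93, 97 − 3² = 88, 97 − 4² = 81 = 9² ⇒ 97 = 4² + 9².
  Combine using the Brahmagupta–Fibonacci identity (a² + b²)(c² + d²) = (ac − bd)² + (ad + bc)² = (ac + bd)² + (ad − bc)²:
  37 · 53 = 1961: from (1² + 6²)(2² + 7²), take (1·2 − 6·7, 1·7 + 6·2) = (2 − 42, 7 + 12) = (-40, 19); dropping signs (only squares matter) gives (40, 19); check 40² + 19² = 1600 + 361 = 1961 ✓.
  1961 · 97 = 190217: from (40² + 19²)(4² + 9²), take (40·4 − 19·9, 40·9 + 19·4) = (160 − 171, 360 + 76) = (-11, 436); dropping signs (only squares matter) gives (11, 436); check 11² + 436² = 121 + 190096 = 190217 ✓.
Step 4: Order so x ≤ y and verify: 11² + 436² = 121 + 190096 = 190217 = n. ✓

n = 190217 = 11² + 436² (one valid representation with x ≤ y).


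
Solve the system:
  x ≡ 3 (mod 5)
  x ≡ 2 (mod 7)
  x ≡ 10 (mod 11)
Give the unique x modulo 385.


Moduli 5, 7, 11 are pairwise coprime; by CRT there is a unique solution modulo M = 5 · 7 · 11 = 385.
Solve pairwise, accumulating the modulus:
  Start with x ≡ 3 (mod 5).
  Combine with x ≡ 2 (mod 7): since gcd(5, 7) = 1, we get a unique residue mod 35.
    Write x = 3 + 5·t and substitute into x ≡ 2 (mod 7): 5·t ≡ 2 − 3 = -1 (mod 7).
    Reduce coefficients mod 7: 5·t ≡ 6 (mod 7).
    The inverse of 5 mod 7 is 3 (since 5·3 = 15 = 2·7 + 1), so t ≡ 3·6 = 18 ≡ 4 (mod 7).
    Then x = 3 + 5·4 = 23, valid modulo lcm(5, 7) = 35: x ≡ 23 (mod 35).
  Combine with x ≡ 10 (mod 11): since gcd(35, 11) = 1, we get a unique residue mod 385.
    Write x = 23 + 35·t and substitute into x ≡ 10 (mod 11): 35·t ≡ 10 − 23 = -13 (mod 11).
    Reduce coefficients mod 11: 2·t ≡ 9 (mod 11).
    The inverse of 2 mod 11 is 6 (since 2·6 = 12 = 1·11 + 1), so t ≡ 6·9 = 54 ≡ 10 (mod 11).
    Then x = 23 + 35·10 = 373, valid modulo lcm(35, 11) = 385: x ≡ 373 (mod 385).
Verify: 373 mod 5 = 3 ✓, 373 mod 7 = 2 ✓, 373 mod 11 = 10 ✓.

x ≡ 373 (mod 385).


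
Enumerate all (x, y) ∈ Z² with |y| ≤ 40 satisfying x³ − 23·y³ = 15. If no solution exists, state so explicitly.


The equation is x³ - 23y³ = 15. For fixed y, x³ = 23·y³ + 15, so a solution requires the RHS to be a perfect cube.
Strategy: iterate y from -40 to 40, compute RHS = 23·y³ + 15, and check whether it is a (positive or negative) perfect cube.
Check small values of y:
  y = 0: RHS = 15 is not a perfect cube.
  y = 1: RHS = 38 is not a perfect cube.
  y = -1: RHS = -8 = (-2)³ ⇒ x = -2 works.
  y = 2: RHS = 199 is not a perfect cube.
  y = -2: RHS = -169 is not a perfect cube.
  y = 3: RHS = 636 is not a perfect cube.
  y = -3: RHS = -606 is not a perfect cube.
Continuing the search up to |y| = 40 finds no further solutions beyond those listed.
Collected solutions: (-2, -1).

Solutions (with |y| ≤ 40): (-2, -1).


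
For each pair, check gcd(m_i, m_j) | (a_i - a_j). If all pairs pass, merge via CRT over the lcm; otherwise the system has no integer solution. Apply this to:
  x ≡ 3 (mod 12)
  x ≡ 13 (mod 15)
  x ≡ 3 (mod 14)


Moduli 12, 15, 14 are not pairwise coprime, so CRT works modulo lcm(m_i) when all pairwise compatibility conditions hold.
Pairwise compatibility: gcd(m_i, m_j) must divide a_i - a_j for every pair.
Merge one congruence at a time:
  Start: x ≡ 3 (mod 12).
  Combine with x ≡ 13 (mod 15): gcd(12, 15) = 3, and 13 - 3 = 10 is NOT divisible by 3.
    ⇒ system is inconsistent (no integer solution).

No solution (the system is inconsistent).


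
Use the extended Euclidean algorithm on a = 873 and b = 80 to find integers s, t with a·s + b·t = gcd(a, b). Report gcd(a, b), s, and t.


Euclidean algorithm on (873, 80) — divide until remainder is 0:
  873 = 10 · 80 + 73
  80 = 1 · 73 + 7
  73 = 10 · 7 + 3
  7 = 2 · 3 + 1
  3 = 3 · 1 + 0
gcd(873, 80) = 1.
Track Bezout coefficients alongside the remainders: start with r₀ = 873 = a·1 + b·0 (s = 1, t = 0) and r₁ = 80 = a·0 + b·1 (s = 0, t = 1); each new remainder r_{k+1} = r_{k-1} − q_k·r_k inherits s_{k+1} = s_{k-1} − q_k·s_k, t_{k+1} = t_{k-1} − q_k·t_k, so r_k = a·s_k + b·t_k at every step:
  q = 10: r = 73, s = 1 − 10·0 = 1, t = 0 − 10·1 = -10  (check: 873·1 + 80·(-10) = 73)
  q = 1: r = 7, s = 0 − 1·1 = -1, t = 1 − 1·(-10) = 11  (check: 873·(-1) + 80·11 = 7)
  q = 10: r = 3, s = 1 − 10·(-1) = 11, t = -10 − 10·11 = -120  (check: 873·11 + 80·(-120) = 3)
  q = 2: r = 1, s = -1 − 2·11 = -23, t = 11 − 2·(-120) = 251  (check: 873·(-23) + 80·251 = 1)
The row with r = 1 (the gcd) gives the Bezout coefficients s = -23, t = 251.
Result: 873 · (-23) + 80 · (251) = 1.

gcd(873, 80) = 1; s = -23, t = 251 (check: 873·(-23) + 80·251 = 1).


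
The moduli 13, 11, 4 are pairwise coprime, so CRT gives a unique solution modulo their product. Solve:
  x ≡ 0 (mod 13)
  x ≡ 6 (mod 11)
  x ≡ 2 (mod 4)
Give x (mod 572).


Moduli 13, 11, 4 are pairwise coprime; by CRT there is a unique solution modulo M = 13 · 11 · 4 = 572.
Solve pairwise, accumulating the modulus:
  Start with x ≡ 0 (mod 13).
  Combine with x ≡ 6 (mod 11): since gcd(13, 11) = 1, we get a unique residue mod 143.
    Write x = 0 + 13·t and substitute into x ≡ 6 (mod 11): 13·t ≡ 6 − 0 = 6 (mod 11).
    Reduce coefficients mod 11: 2·t ≡ 6 (mod 11).
    The inverse of 2 mod 11 is 6 (since 2·6 = 12 = 1·11 + 1), so t ≡ 6·6 = 36 ≡ 3 (mod 11).
    Then x = 0 + 13·3 = 39, valid modulo lcm(13, 11) = 143: x ≡ 39 (mod 143).
  Combine with x ≡ 2 (mod 4): since gcd(143, 4) = 1, we get a unique residue mod 572.
    Write x = 39 + 143·t and substitute into x ≡ 2 (mod 4): 143·t ≡ 2 − 39 = -37 (mod 4).
    Reduce coefficients mod 4: 3·t ≡ 3 (mod 4).
    The inverse of 3 mod 4 is 3 (since 3·3 = 9 = 2·4 + 1), so t ≡ 3·3 = 9 ≡ 1 (mod 4).
    Then x = 39 + 143·1 = 182, valid modulo lcm(143, 4) = 572: x ≡ 182 (mod 572).
Verify: 182 mod 13 = 0 ✓, 182 mod 11 = 6 ✓, 182 mod 4 = 2 ✓.

x ≡ 182 (mod 572).


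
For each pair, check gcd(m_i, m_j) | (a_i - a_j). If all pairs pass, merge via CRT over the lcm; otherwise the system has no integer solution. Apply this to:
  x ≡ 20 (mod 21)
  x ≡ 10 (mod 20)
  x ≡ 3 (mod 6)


Moduli 21, 20, 6 are not pairwise coprime, so CRT works modulo lcm(m_i) when all pairwise compatibility conditions hold.
Pairwise compatibility: gcd(m_i, m_j) must divide a_i - a_j for every pair.
Merge one congruence at a time:
  Start: x ≡ 20 (mod 21).
  Combine with x ≡ 10 (mod 20): gcd(21, 20) = 1; 10 - 20 = -10, which IS divisible by 1, so compatible.
    Write x = 20 + 21·t and substitute into x ≡ 10 (mod 20): 21·t ≡ 10 − 20 = -10 (mod 20).
    Reduce coefficients mod 20: 1·t ≡ 10 (mod 20).
    So t ≡ 10 (mod 20).
    Then x = 20 + 21·10 = 230, valid modulo lcm(21, 20) = 420: x ≡ 230 (mod 420).
  Combine with x ≡ 3 (mod 6): gcd(420, 6) = 6, and 3 - 230 = -227 is NOT divisible by 6.
    ⇒ system is inconsistent (no integer solution).

No solution (the system is inconsistent).


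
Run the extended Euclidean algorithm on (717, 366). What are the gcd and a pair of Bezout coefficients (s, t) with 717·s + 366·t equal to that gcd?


Euclidean algorithm on (717, 366) — divide until remainder is 0:
  717 = 1 · 366 + 351
  366 = 1 · 351 + 15
  351 = 23 · 15 + 6
  15 = 2 · 6 + 3
  6 = 2 · 3 + 0
gcd(717, 366) = 3.
Track Bezout coefficients alongside the remainders: start with r₀ = 717 = a·1 + b·0 (s = 1, t = 0) and r₁ = 366 = a·0 + b·1 (s = 0, t = 1); each new remainder r_{k+1} = r_{k-1} − q_k·r_k inherits s_{k+1} = s_{k-1} − q_k·s_k, t_{k+1} = t_{k-1} − q_k·t_k, so r_k = a·s_k + b·t_k at every step:
  q = 1: r = 351, s = 1 − 1·0 = 1, t = 0 − 1·1 = -1  (check: 717·1 + 366·(-1) = 351)
  q = 1: r = 15, s = 0 − 1·1 = -1, t = 1 − 1·(-1) = 2  (check: 717·(-1) + 366·2 = 15)
  q = 23: r = 6, s = 1 − 23·(-1) = 24, t = -1 − 23·2 = -47  (check: 717·24 + 366·(-47) = 6)
  q = 2: r = 3, s = -1 − 2·24 = -49, t = 2 − 2·(-47) = 96  (check: 717·(-49) + 366·96 = 3)
The row with r = 3 (the gcd) gives the Bezout coefficients s = -49, t = 96.
Result: 717 · (-49) + 366 · (96) = 3.

gcd(717, 366) = 3; s = -49, t = 96 (check: 717·(-49) + 366·96 = 3).


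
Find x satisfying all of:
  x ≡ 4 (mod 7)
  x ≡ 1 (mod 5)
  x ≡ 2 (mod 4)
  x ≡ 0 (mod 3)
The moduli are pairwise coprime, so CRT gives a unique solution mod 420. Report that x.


Product of moduli M = 7 · 5 · 4 · 3 = 420.
Merge one congruence at a time:
  Start: x ≡ 4 (mod 7).
  Combine with x ≡ 1 (mod 5); new modulus lcm = 35.
    Write x = 4 + 7·t and substitute into x ≡ 1 (mod 5): 7·t ≡ 1 − 4 = -3 (mod 5).
    Reduce coefficients mod 5: 2·t ≡ 2 (mod 5).
    The inverse of 2 mod 5 is 3 (since 2·3 = 6 = 1·5 + 1), so t ≡ 3·2 = 6 ≡ 1 (mod 5).
    Then x = 4 + 7·1 = 11, valid modulo lcm(7, 5) = 35: x ≡ 11 (mod 35).
  Combine with x ≡ 2 (mod 4); new modulus lcm = 140.
    Write x = 11 + 35·t and substitute into x ≡ 2 (mod 4): 35·t ≡ 2 − 11 = -9 (mod 4).
    Reduce coefficients mod 4: 3·t ≡ 3 (mod 4).
    The inverse of 3 mod 4 is 3 (since 3·3 = 9 = 2·4 + 1), so t ≡ 3·3 = 9 ≡ 1 (mod 4).
    Then x = 11 + 35·1 = 46, valid modulo lcm(35, 4) = 140: x ≡ 46 (mod 140).
  Combine with x ≡ 0 (mod 3); new modulus lcm = 420.
    Write x = 46 + 140·t and substitute into x ≡ 0 (mod 3): 140·t ≡ 0 − 46 = -46 (mod 3).
    Reduce coefficients mod 3: 2·t ≡ 2 (mod 3).
    The inverse of 2 mod 3 is 2 (since 2·2 = 4 = 1·3 + 1), so t ≡ 2·2 = 4 ≡ 1 (mod 3).
    Then x = 46 + 140·1 = 186, valid modulo lcm(140, 3) = 420: x ≡ 186 (mod 420).
Verify against each original: 186 mod 7 = 4, 186 mod 5 = 1, 186 mod 4 = 2, 186 mod 3 = 0.

x ≡ 186 (mod 420).


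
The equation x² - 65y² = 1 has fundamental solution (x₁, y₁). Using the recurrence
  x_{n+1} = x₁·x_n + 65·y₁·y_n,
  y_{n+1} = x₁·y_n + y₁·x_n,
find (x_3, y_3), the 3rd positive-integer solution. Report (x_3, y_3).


Step 1: Find the fundamental solution (x₁, y₁) of x² - 65y² = 1.
  Expand √65 as a continued fraction. a₀ = ⌊√65⌋ = 8; iterate m_{k+1} = d_k·a_k − m_k, d_{k+1} = (65 − m_{k+1}²)/d_k, a_{k+1} = ⌊(a₀ + m_{k+1})/d_{k+1}⌋ (starting m₀ = 0, d₀ = 1), with convergents p_k = a_k·p_{k-1} + p_{k-2}, q_k = a_k·q_{k-1} + q_{k-2} (p₋₁ = 1, q₋₁ = 0):
  k = 0: a₀ = 8; p₀/q₀ = 8/1; p₀² − 65·q₀² = 64 − 65 = -1.
  k = 1: m = 8, d = 1, a = ⌊(8 + 8)/1⌋ = 16; p/q = (16·8 + 1)/(16·1 + 0) = 129/16; p² − 65·q² = 16641 − 16640 = 1.
  The first convergent with p² − 65·q² = 1 gives the fundamental solution (x₁, y₁) = (129, 16).
Step 2: Apply the recurrence (x_{n+1}, y_{n+1}) = (x₁x_n + 65y₁y_n, x₁y_n + y₁x_n) repeatedly.
  From (x_1, y_1) = (129, 16): x_2 = 129·129 + 65·16·16 = 33281; y_2 = 129·16 + 16·129 = 4128.
  From (x_2, y_2) = (33281, 4128): x_3 = 129·33281 + 65·16·4128 = 8586369; y_3 = 129·4128 + 16·33281 = 1065008.
Step 3: Verify x_3² - 65·y_3² = 73725732604161 - 73725732604160 = 1 (should be 1). ✓

(x_1, y_1) = (129, 16); (x_3, y_3) = (8586369, 1065008).
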